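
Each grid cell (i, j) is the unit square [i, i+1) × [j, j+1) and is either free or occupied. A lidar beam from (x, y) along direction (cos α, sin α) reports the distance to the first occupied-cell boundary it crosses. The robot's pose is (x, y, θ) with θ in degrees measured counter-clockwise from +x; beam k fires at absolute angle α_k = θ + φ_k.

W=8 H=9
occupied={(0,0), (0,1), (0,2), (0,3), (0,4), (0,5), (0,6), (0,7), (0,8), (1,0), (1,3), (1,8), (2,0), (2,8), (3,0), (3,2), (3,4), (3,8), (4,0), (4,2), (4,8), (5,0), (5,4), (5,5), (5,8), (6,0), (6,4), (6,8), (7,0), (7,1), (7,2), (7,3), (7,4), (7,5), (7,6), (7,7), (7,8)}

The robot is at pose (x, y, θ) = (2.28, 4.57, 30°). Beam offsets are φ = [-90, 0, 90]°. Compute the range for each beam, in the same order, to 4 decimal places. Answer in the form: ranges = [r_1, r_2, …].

beam 1: φ=-90°, α=300°
  dir = (cos 300°, sin 300°) = (0.5000, -0.8660); from cell (2,4)
  next x-line at t=1.4400, next y-line at t=0.6582; Δt_x=2.0000, Δt_y=1.1547
    y: enter (2,3) at t=0.6582
    x: enter (3,3) at t=1.4400
    y: enter (3,2) at t=1.8129 ← occupied
  → r_1 = 1.8129
beam 2: φ=0°, α=30°
  dir = (cos 30°, sin 30°) = (0.8660, 0.5000); from cell (2,4)
  next x-line at t=0.8314, next y-line at t=0.8600; Δt_x=1.1547, Δt_y=2.0000
    x: enter (3,4) at t=0.8314 ← occupied
  → r_2 = 0.8314
beam 3: φ=90°, α=120°
  dir = (cos 120°, sin 120°) = (-0.5000, 0.8660); from cell (2,4)
  next x-line at t=0.5600, next y-line at t=0.4965; Δt_x=2.0000, Δt_y=1.1547
    y: enter (2,5) at t=0.4965
    x: enter (1,5) at t=0.5600
    y: enter (1,6) at t=1.6512
    x: enter (0,6) at t=2.5600 ← occupied
  → r_3 = 2.5600

ranges = [1.8129, 0.8314, 2.5600]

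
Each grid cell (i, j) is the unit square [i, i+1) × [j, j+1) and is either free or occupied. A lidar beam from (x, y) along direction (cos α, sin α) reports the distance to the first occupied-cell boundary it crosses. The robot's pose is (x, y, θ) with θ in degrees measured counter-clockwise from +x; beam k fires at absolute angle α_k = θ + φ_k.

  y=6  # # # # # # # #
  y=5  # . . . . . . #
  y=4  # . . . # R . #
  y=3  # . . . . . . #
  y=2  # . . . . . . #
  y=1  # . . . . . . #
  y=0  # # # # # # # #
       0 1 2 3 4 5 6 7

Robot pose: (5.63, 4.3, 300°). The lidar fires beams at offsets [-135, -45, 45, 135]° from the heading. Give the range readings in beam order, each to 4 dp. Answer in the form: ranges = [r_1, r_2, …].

beam 1: φ=-135°, α=165°
  direction (-0.9659, 0.2588); cell (5,4); t to first gridline: x 0.6522, y 2.7046 (then +1.0353 / +3.8637)
    (4,4) via x @ 0.6522  # hit
  → r_1 = 0.6522
beam 2: φ=-45°, α=255°
  direction (-0.2588, -0.9659); cell (5,4); t to first gridline: x 2.4341, y 0.3106 (then +3.8637 / +1.0353)
    (5,3) via y @ 0.3106
    (5,2) via y @ 1.3459
    (5,1) via y @ 2.3811
    (4,1) via x @ 2.4341
    (4,0) via y @ 3.4164  # hit
  → r_2 = 3.4164
beam 3: φ=45°, α=345°
  direction (0.9659, -0.2588); cell (5,4); t to first gridline: x 0.3831, y 1.1591 (then +1.0353 / +3.8637)
    (6,4) via x @ 0.3831
    (6,3) via y @ 1.1591
    (7,3) via x @ 1.4183  # hit
  → r_3 = 1.4183
beam 4: φ=135°, α=75°
  direction (0.2588, 0.9659); cell (5,4); t to first gridline: x 1.4296, y 0.7247 (then +3.8637 / +1.0353)
    (5,5) via y @ 0.7247
    (6,5) via x @ 1.4296
    (6,6) via y @ 1.7600  # hit
  → r_4 = 1.7600

ranges = [0.6522, 3.4164, 1.4183, 1.7600]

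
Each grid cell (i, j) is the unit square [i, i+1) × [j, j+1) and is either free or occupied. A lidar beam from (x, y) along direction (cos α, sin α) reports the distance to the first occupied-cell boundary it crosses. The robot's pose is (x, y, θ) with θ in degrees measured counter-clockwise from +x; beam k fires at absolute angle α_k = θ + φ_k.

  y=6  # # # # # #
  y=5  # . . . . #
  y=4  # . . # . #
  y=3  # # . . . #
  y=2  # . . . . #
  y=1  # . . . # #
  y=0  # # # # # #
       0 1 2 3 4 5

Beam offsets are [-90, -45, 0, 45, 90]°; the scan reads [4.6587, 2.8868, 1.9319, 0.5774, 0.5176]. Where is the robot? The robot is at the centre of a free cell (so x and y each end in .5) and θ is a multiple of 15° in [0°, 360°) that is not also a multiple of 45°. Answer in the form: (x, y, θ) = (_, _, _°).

Candidates: 17 free-cell centres × 16 headings = 272 poses. Raycast each; keep the one whose scan matches to 4 dp.
  (1.5, 4.5, 210°): beam 1 = 1.0000 ≠ 4.6587 ✗
  (4.5, 2.5, 255°): beam 1 = 2.5882 ≠ 4.6587 ✗
  (1.5, 2.5, 75°): beam 1 = 2.5882 ≠ 4.6587 ✗
  (1.5, 2.5, 285°): beam 1 = 0.5176 ≠ 4.6587 ✗
  …
  (3.5, 1.5, 195°): r_1=4.6587, r_2=2.8868, r_3=1.9319, r_4=0.5774, r_5=0.5176 — all match ✓
No second candidate reproduces the full scan.

(x, y, θ) = (3.5, 1.5, 195°)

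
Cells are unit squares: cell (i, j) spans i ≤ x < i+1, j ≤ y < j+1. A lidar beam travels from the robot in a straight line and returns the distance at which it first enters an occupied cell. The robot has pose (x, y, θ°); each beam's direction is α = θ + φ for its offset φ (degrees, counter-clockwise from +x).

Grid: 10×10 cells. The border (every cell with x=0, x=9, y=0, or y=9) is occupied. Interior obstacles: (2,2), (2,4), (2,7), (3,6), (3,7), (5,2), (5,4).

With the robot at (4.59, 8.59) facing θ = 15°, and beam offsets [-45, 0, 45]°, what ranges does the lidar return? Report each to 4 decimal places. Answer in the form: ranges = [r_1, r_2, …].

ranges = [5.0922, 1.5841, 0.4734]

beam 1: φ=-45°, α=330°
  direction (0.8660, -0.5000); cell (4,8); t to first gridline: x 0.4734, y 1.1800 (then +1.1547 / +2.0000)
    (5,8) via x @ 0.4734
    (5,7) via y @ 1.1800
    (6,7) via x @ 1.6281
    (7,7) via x @ 2.7828
    (7,6) via y @ 3.1800
    (8,6) via x @ 3.9375
    (9,6) via x @ 5.0922  # hit
  → r_1 = 5.0922
beam 2: φ=0°, α=15°
  direction (0.9659, 0.2588); cell (4,8); t to first gridline: x 0.4245, y 1.5841 (then +1.0353 / +3.8637)
    (5,8) via x @ 0.4245
    (6,8) via x @ 1.4597
    (6,9) via y @ 1.5841  # hit
  → r_2 = 1.5841
beam 3: φ=45°, α=60°
  direction (0.5000, 0.8660); cell (4,8); t to first gridline: x 0.8200, y 0.4734 (then +2.0000 / +1.1547)
    (4,9) via y @ 0.4734  # hit
  → r_3 = 0.4734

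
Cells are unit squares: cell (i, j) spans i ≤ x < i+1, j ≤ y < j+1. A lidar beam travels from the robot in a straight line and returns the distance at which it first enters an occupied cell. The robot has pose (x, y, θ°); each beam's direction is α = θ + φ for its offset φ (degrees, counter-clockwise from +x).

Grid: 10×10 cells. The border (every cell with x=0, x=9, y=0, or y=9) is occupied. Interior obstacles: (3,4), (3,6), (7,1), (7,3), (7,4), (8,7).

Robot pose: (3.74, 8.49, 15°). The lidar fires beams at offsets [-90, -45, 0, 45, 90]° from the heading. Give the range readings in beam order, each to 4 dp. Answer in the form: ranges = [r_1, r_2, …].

ranges = [7.7542, 6.0737, 1.9705, 0.5889, 0.5280]

beam 1: φ=-90°, α=285°
  cosα=0.2588 sinα=-0.9659 | (3,8) | tMaxX 1.0046 tMaxY 0.5073 | tΔX 3.8637 tΔY 1.0353
    t=0.5073 [y] (3,7)
    t=1.0046 [x] (4,7)
    t=1.5426 [y] (4,6)
    t=2.5778 [y] (4,5)
    t=3.6131 [y] (4,4)
    t=4.6484 [y] (4,3)
    t=4.8683 [x] (5,3)
    t=5.6837 [y] (5,2)
    t=6.7189 [y] (5,1)
    t=7.7542 [y] (5,0) — stop
  → r_1 = 7.7542
beam 2: φ=-45°, α=330°
  cosα=0.8660 sinα=-0.5000 | (3,8) | tMaxX 0.3002 tMaxY 0.9800 | tΔX 1.1547 tΔY 2.0000
    t=0.3002 [x] (4,8)
    t=0.9800 [y] (4,7)
    t=1.4549 [x] (5,7)
    t=2.6096 [x] (6,7)
    t=2.9800 [y] (6,6)
    t=3.7643 [x] (7,6)
    t=4.9190 [x] (8,6)
    t=4.9800 [y] (8,5)
    t=6.0737 [x] (9,5) — stop
  → r_2 = 6.0737
beam 3: φ=0°, α=15°
  cosα=0.9659 sinα=0.2588 | (3,8) | tMaxX 0.2692 tMaxY 1.9705 | tΔX 1.0353 tΔY 3.8637
    t=0.2692 [x] (4,8)
    t=1.3044 [x] (5,8)
    t=1.9705 [y] (5,9) — stop
  → r_3 = 1.9705
beam 4: φ=45°, α=60°
  cosα=0.5000 sinα=0.8660 | (3,8) | tMaxX 0.5200 tMaxY 0.5889 | tΔX 2.0000 tΔY 1.1547
    t=0.5200 [x] (4,8)
    t=0.5889 [y] (4,9) — stop
  → r_4 = 0.5889
beam 5: φ=90°, α=105°
  cosα=-0.2588 sinα=0.9659 | (3,8) | tMaxX 2.8591 tMaxY 0.5280 | tΔX 3.8637 tΔY 1.0353
    t=0.5280 [y] (3,9) — stop
  → r_5 = 0.5280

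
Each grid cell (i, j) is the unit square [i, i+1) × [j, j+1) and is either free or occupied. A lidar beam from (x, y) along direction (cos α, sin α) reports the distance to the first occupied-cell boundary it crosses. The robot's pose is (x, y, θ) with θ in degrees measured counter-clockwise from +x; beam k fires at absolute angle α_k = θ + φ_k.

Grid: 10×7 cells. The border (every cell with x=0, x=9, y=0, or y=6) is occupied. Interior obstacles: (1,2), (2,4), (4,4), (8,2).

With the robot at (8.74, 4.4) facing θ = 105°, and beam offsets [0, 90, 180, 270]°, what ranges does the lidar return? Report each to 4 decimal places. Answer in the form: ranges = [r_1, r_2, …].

ranges = [1.6564, 6.9778, 1.0046, 0.2692]

beam 1: φ=0°, α=105°
  cosα=-0.2588 sinα=0.9659 | (8,4) | tMaxX 2.8591 tMaxY 0.6212 | tΔX 3.8637 tΔY 1.0353
    t=0.6212 [y] (8,5)
    t=1.6564 [y] (8,6) — stop
  → r_1 = 1.6564
beam 2: φ=90°, α=195°
  cosα=-0.9659 sinα=-0.2588 | (8,4) | tMaxX 0.7661 tMaxY 1.5455 | tΔX 1.0353 tΔY 3.8637
    t=0.7661 [x] (7,4)
    t=1.5455 [y] (7,3)
    t=1.8014 [x] (6,3)
    t=2.8367 [x] (5,3)
    t=3.8719 [x] (4,3)
    t=4.9072 [x] (3,3)
    t=5.4092 [y] (3,2)
    t=5.9425 [x] (2,2)
    t=6.9778 [x] (1,2) — stop
  → r_2 = 6.9778
beam 3: φ=180°, α=285°
  cosα=0.2588 sinα=-0.9659 | (8,4) | tMaxX 1.0046 tMaxY 0.4141 | tΔX 3.8637 tΔY 1.0353
    t=0.4141 [y] (8,3)
    t=1.0046 [x] (9,3) — stop
  → r_3 = 1.0046
beam 4: φ=270°, α=15°
  cosα=0.9659 sinα=0.2588 | (8,4) | tMaxX 0.2692 tMaxY 2.3182 | tΔX 1.0353 tΔY 3.8637
    t=0.2692 [x] (9,4) — stop
  → r_4 = 0.2692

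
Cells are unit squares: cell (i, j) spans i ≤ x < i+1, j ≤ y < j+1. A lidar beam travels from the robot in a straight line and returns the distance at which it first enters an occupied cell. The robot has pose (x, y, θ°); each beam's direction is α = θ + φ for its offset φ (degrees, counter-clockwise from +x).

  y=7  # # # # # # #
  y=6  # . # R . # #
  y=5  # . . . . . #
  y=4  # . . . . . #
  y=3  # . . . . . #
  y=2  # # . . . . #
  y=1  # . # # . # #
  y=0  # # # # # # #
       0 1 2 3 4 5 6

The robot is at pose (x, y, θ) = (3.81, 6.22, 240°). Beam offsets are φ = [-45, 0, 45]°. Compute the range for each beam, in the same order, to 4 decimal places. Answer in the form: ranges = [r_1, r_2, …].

ranges = [0.8386, 3.7181, 4.5978]

beam 1: φ=-45°, α=195°
  direction (-0.9659, -0.2588); cell (3,6); t to first gridline: x 0.8386, y 0.8500 (then +1.0353 / +3.8637)
    (2,6) via x @ 0.8386  # hit
  → r_1 = 0.8386
beam 2: φ=0°, α=240°
  direction (-0.5000, -0.8660); cell (3,6); t to first gridline: x 1.6200, y 0.2540 (then +2.0000 / +1.1547)
    (3,5) via y @ 0.2540
    (3,4) via y @ 1.4087
    (2,4) via x @ 1.6200
    (2,3) via y @ 2.5634
    (1,3) via x @ 3.6200
    (1,2) via y @ 3.7181  # hit
  → r_2 = 3.7181
beam 3: φ=45°, α=285°
  direction (0.2588, -0.9659); cell (3,6); t to first gridline: x 0.7341, y 0.2278 (then +3.8637 / +1.0353)
    (3,5) via y @ 0.2278
    (4,5) via x @ 0.7341
    (4,4) via y @ 1.2630
    (4,3) via y @ 2.2983
    (4,2) via y @ 3.3336
    (4,1) via y @ 4.3689
    (5,1) via x @ 4.5978  # hit
  → r_3 = 4.5978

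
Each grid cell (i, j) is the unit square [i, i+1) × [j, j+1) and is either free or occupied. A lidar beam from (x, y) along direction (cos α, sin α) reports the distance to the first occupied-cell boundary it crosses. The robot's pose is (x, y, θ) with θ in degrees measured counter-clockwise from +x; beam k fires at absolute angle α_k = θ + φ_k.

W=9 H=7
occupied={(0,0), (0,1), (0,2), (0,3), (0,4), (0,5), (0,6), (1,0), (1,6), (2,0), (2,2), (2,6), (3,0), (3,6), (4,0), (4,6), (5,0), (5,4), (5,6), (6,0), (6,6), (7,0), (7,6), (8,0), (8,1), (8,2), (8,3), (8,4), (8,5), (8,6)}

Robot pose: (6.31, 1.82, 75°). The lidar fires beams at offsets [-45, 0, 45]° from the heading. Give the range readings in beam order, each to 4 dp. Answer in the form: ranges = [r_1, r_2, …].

beam 1: φ=-45°, α=30°
  direction (0.8660, 0.5000); cell (6,1); t to first gridline: x 0.7967, y 0.3600 (then +1.1547 / +2.0000)
    (6,2) via y @ 0.3600
    (7,2) via x @ 0.7967
    (8,2) via x @ 1.9514  # hit
  → r_1 = 1.9514
beam 2: φ=0°, α=75°
  direction (0.2588, 0.9659); cell (6,1); t to first gridline: x 2.6660, y 0.1863 (then +3.8637 / +1.0353)
    (6,2) via y @ 0.1863
    (6,3) via y @ 1.2216
    (6,4) via y @ 2.2569
    (7,4) via x @ 2.6660
    (7,5) via y @ 3.2922
    (7,6) via y @ 4.3275  # hit
  → r_2 = 4.3275
beam 3: φ=45°, α=120°
  direction (-0.5000, 0.8660); cell (6,1); t to first gridline: x 0.6200, y 0.2078 (then +2.0000 / +1.1547)
    (6,2) via y @ 0.2078
    (5,2) via x @ 0.6200
    (5,3) via y @ 1.3625
    (5,4) via y @ 2.5172  # hit
  → r_3 = 2.5172

ranges = [1.9514, 4.3275, 2.5172]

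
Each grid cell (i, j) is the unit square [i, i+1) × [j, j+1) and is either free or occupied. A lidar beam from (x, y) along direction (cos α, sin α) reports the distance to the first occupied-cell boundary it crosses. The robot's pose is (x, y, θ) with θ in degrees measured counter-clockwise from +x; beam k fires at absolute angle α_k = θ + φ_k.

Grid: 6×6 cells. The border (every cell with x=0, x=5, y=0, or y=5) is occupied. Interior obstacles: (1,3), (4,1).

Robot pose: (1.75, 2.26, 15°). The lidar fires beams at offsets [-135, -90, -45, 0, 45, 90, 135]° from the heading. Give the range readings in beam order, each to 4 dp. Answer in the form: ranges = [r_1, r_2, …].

ranges = [1.4549, 1.3044, 2.5200, 3.3646, 3.1639, 0.7661, 0.8660]

beam 1: φ=-135°, α=240°
  direction (-0.5000, -0.8660); cell (1,2); t to first gridline: x 1.5000, y 0.3002 (then +2.0000 / +1.1547)
    (1,1) via y @ 0.3002
    (1,0) via y @ 1.4549  # hit
  → r_1 = 1.4549
beam 2: φ=-90°, α=285°
  direction (0.2588, -0.9659); cell (1,2); t to first gridline: x 0.9659, y 0.2692 (then +3.8637 / +1.0353)
    (1,1) via y @ 0.2692
    (2,1) via x @ 0.9659
    (2,0) via y @ 1.3044  # hit
  → r_2 = 1.3044
beam 3: φ=-45°, α=330°
  direction (0.8660, -0.5000); cell (1,2); t to first gridline: x 0.2887, y 0.5200 (then +1.1547 / +2.0000)
    (2,2) via x @ 0.2887
    (2,1) via y @ 0.5200
    (3,1) via x @ 1.4434
    (3,0) via y @ 2.5200  # hit
  → r_3 = 2.5200
beam 4: φ=0°, α=15°
  direction (0.9659, 0.2588); cell (1,2); t to first gridline: x 0.2588, y 2.8591 (then +1.0353 / +3.8637)
    (2,2) via x @ 0.2588
    (3,2) via x @ 1.2941
    (4,2) via x @ 2.3294
    (4,3) via y @ 2.8591
    (5,3) via x @ 3.3646  # hit
  → r_4 = 3.3646
beam 5: φ=45°, α=60°
  direction (0.5000, 0.8660); cell (1,2); t to first gridline: x 0.5000, y 0.8545 (then +2.0000 / +1.1547)
    (2,2) via x @ 0.5000
    (2,3) via y @ 0.8545
    (2,4) via y @ 2.0092
    (3,4) via x @ 2.5000
    (3,5) via y @ 3.1639  # hit
  → r_5 = 3.1639
beam 6: φ=90°, α=105°
  direction (-0.2588, 0.9659); cell (1,2); t to first gridline: x 2.8978, y 0.7661 (then +3.8637 / +1.0353)
    (1,3) via y @ 0.7661  # hit
  → r_6 = 0.7661
beam 7: φ=135°, α=150°
  direction (-0.8660, 0.5000); cell (1,2); t to first gridline: x 0.8660, y 1.4800 (then +1.1547 / +2.0000)
    (0,2) via x @ 0.8660  # hit
  → r_7 = 0.8660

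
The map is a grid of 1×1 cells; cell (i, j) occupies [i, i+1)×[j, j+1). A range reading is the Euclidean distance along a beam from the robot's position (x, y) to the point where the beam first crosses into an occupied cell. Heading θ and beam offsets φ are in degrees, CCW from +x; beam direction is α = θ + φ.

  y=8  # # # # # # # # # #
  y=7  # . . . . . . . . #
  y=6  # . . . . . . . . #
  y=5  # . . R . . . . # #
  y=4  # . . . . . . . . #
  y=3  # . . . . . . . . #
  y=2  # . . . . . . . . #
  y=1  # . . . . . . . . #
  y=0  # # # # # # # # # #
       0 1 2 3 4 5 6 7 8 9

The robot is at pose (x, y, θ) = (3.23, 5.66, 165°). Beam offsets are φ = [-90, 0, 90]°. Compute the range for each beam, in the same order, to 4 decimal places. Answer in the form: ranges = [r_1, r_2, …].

ranges = [2.4225, 2.3087, 4.8244]

beam 1: φ=-90°, α=75°
  cosα=0.2588 sinα=0.9659 | (3,5) | tMaxX 2.9751 tMaxY 0.3520 | tΔX 3.8637 tΔY 1.0353
    t=0.3520 [y] (3,6)
    t=1.3873 [y] (3,7)
    t=2.4225 [y] (3,8) — stop
  → r_1 = 2.4225
beam 2: φ=0°, α=165°
  cosα=-0.9659 sinα=0.2588 | (3,5) | tMaxX 0.2381 tMaxY 1.3137 | tΔX 1.0353 tΔY 3.8637
    t=0.2381 [x] (2,5)
    t=1.2734 [x] (1,5)
    t=1.3137 [y] (1,6)
    t=2.3087 [x] (0,6) — stop
  → r_2 = 2.3087
beam 3: φ=90°, α=255°
  cosα=-0.2588 sinα=-0.9659 | (3,5) | tMaxX 0.8887 tMaxY 0.6833 | tΔX 3.8637 tΔY 1.0353
    t=0.6833 [y] (3,4)
    t=0.8887 [x] (2,4)
    t=1.7186 [y] (2,3)
    t=2.7538 [y] (2,2)
    t=3.7891 [y] (2,1)
    t=4.7524 [x] (1,1)
    t=4.8244 [y] (1,0) — stop
  → r_3 = 4.8244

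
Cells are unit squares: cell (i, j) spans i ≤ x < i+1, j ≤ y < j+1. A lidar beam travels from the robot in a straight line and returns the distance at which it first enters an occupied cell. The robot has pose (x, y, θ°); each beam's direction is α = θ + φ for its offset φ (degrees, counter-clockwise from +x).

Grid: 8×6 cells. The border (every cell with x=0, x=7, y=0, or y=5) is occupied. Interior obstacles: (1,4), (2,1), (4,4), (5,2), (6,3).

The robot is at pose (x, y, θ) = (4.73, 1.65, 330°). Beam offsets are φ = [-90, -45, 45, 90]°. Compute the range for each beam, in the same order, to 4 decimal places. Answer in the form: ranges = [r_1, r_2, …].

beam 1: φ=-90°, α=240°
  cosα=-0.5000 sinα=-0.8660 | (4,1) | tMaxX 1.4600 tMaxY 0.7506 | tΔX 2.0000 tΔY 1.1547
    t=0.7506 [y] (4,0) — stop
  → r_1 = 0.7506
beam 2: φ=-45°, α=285°
  cosα=0.2588 sinα=-0.9659 | (4,1) | tMaxX 1.0432 tMaxY 0.6729 | tΔX 3.8637 tΔY 1.0353
    t=0.6729 [y] (4,0) — stop
  → r_2 = 0.6729
beam 3: φ=45°, α=15°
  cosα=0.9659 sinα=0.2588 | (4,1) | tMaxX 0.2795 tMaxY 1.3523 | tΔX 1.0353 tΔY 3.8637
    t=0.2795 [x] (5,1)
    t=1.3148 [x] (6,1)
    t=1.3523 [y] (6,2)
    t=2.3501 [x] (7,2) — stop
  → r_3 = 2.3501
beam 4: φ=90°, α=60°
  cosα=0.5000 sinα=0.8660 | (4,1) | tMaxX 0.5400 tMaxY 0.4041 | tΔX 2.0000 tΔY 1.1547
    t=0.4041 [y] (4,2)
    t=0.5400 [x] (5,2) — stop
  → r_4 = 0.5400

ranges = [0.7506, 0.6729, 2.3501, 0.5400]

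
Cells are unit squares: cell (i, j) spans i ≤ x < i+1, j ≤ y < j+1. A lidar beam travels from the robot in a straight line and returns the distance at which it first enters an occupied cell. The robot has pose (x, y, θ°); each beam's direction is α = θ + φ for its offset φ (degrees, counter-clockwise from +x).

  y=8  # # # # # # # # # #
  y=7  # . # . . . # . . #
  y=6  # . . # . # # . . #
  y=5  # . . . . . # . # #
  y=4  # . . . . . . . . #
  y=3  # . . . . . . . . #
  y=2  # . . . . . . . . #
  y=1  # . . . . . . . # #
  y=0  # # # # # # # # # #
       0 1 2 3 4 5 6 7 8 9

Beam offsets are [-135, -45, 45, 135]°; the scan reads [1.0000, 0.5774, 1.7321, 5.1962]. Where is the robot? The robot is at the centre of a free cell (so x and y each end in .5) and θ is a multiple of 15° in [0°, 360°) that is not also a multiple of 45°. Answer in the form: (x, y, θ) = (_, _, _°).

(x, y, θ) = (1.5, 2.5, 255°)

Enumerate (i+0.5, j+0.5, θ) over the 48 free cells and 16 admissible headings. For each, cast all 4 beams and compare to the given ranges.
  (1.5, 6.5, 165°): beam 2 = 1.0000 ≠ 0.5774 ✗
  (8.5, 6.5, 105°): beam 1 = 0.5774 ≠ 1.0000 ✗
  (7.5, 7.5, 210°): beam 1 = 0.5176 ≠ 1.0000 ✗
  (2.5, 6.5, 210°): beam 1 = 0.5176 ≠ 1.0000 ✗
  …
  (1.5, 2.5, 255°): r_1=1.0000, r_2=0.5774, r_3=1.7321, r_4=5.1962 — all match ✓
Only this pose fits every beam.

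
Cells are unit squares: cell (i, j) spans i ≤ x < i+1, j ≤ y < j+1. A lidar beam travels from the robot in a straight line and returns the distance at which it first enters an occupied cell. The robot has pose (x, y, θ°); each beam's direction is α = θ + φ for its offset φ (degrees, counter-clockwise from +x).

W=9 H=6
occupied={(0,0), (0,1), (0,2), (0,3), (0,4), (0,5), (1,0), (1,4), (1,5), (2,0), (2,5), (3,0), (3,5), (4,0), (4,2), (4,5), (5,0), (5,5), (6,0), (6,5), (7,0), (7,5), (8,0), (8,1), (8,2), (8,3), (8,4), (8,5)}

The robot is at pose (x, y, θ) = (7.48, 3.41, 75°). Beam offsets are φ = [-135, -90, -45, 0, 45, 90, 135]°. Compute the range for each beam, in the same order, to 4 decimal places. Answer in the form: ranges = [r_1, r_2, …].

ranges = [1.0400, 0.5383, 0.6004, 1.6461, 1.8360, 5.6733, 4.8200]

beam 1: φ=-135°, α=300°
  d=(0.5000,-0.8660)  start (7,3)  tX=1.0400 tY=0.4734  stride 1/|dx|=2.0000 1/|dy|=1.1547
    cross y-line → (7,2), t=0.4734
    cross x-line → (8,2), t=1.0400 (wall)
  → r_1 = 1.0400
beam 2: φ=-90°, α=345°
  d=(0.9659,-0.2588)  start (7,3)  tX=0.5383 tY=1.5841  stride 1/|dx|=1.0353 1/|dy|=3.8637
    cross x-line → (8,3), t=0.5383 (wall)
  → r_2 = 0.5383
beam 3: φ=-45°, α=30°
  d=(0.8660,0.5000)  start (7,3)  tX=0.6004 tY=1.1800  stride 1/|dx|=1.1547 1/|dy|=2.0000
    cross x-line → (8,3), t=0.6004 (wall)
  → r_3 = 0.6004
beam 4: φ=0°, α=75°
  d=(0.2588,0.9659)  start (7,3)  tX=2.0091 tY=0.6108  stride 1/|dx|=3.8637 1/|dy|=1.0353
    cross y-line → (7,4), t=0.6108
    cross y-line → (7,5), t=1.6461 (wall)
  → r_4 = 1.6461
beam 5: φ=45°, α=120°
  d=(-0.5000,0.8660)  start (7,3)  tX=0.9600 tY=0.6813  stride 1/|dx|=2.0000 1/|dy|=1.1547
    cross y-line → (7,4), t=0.6813
    cross x-line → (6,4), t=0.9600
    cross y-line → (6,5), t=1.8360 (wall)
  → r_5 = 1.8360
beam 6: φ=90°, α=165°
  d=(-0.9659,0.2588)  start (7,3)  tX=0.4969 tY=2.2796  stride 1/|dx|=1.0353 1/|dy|=3.8637
    cross x-line → (6,3), t=0.4969
    cross x-line → (5,3), t=1.5322
    cross y-line → (5,4), t=2.2796
    cross x-line → (4,4), t=2.5675
    cross x-line → (3,4), t=3.6028
    cross x-line → (2,4), t=4.6380
    cross x-line → (1,4), t=5.6733 (wall)
  → r_6 = 5.6733
beam 7: φ=135°, α=210°
  d=(-0.8660,-0.5000)  start (7,3)  tX=0.5543 tY=0.8200  stride 1/|dx|=1.1547 1/|dy|=2.0000
    cross x-line → (6,3), t=0.5543
    cross y-line → (6,2), t=0.8200
    cross x-line → (5,2), t=1.7090
    cross y-line → (5,1), t=2.8200
    cross x-line → (4,1), t=2.8637
    cross x-line → (3,1), t=4.0184
    cross y-line → (3,0), t=4.8200 (wall)
  → r_7 = 4.8200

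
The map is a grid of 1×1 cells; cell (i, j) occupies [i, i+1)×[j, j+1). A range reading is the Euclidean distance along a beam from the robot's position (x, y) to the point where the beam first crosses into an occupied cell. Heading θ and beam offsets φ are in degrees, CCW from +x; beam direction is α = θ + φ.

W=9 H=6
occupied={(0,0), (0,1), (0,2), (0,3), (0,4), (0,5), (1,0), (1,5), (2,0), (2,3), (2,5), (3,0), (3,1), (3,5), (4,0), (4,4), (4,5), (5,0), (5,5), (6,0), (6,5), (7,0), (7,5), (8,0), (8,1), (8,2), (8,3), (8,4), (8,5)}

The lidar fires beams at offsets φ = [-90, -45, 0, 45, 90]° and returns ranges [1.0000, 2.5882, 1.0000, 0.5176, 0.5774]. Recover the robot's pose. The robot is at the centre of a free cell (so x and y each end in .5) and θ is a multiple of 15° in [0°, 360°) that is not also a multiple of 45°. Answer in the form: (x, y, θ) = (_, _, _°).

(x, y, θ) = (1.5, 2.5, 120°)

The pose lattice has 25·16 = 400 candidates. Test each by forward raycasting.
  (1.5, 1.5, 165°): beam 1 = 1.9319 ≠ 1.0000 ✗
  (1.5, 2.5, 75°): beam 1 = 1.9319 ≠ 1.0000 ✗
  (2.5, 4.5, 165°): beam 1 = 0.5176 ≠ 1.0000 ✗
  (7.5, 4.5, 30°): beam 2 = 0.5176 ≠ 2.5882 ✗
  …
  (1.5, 2.5, 120°): r_1=1.0000, r_2=2.5882, r_3=1.0000, r_4=0.5176, r_5=0.5774 — all match ✓
Only this pose fits every beam.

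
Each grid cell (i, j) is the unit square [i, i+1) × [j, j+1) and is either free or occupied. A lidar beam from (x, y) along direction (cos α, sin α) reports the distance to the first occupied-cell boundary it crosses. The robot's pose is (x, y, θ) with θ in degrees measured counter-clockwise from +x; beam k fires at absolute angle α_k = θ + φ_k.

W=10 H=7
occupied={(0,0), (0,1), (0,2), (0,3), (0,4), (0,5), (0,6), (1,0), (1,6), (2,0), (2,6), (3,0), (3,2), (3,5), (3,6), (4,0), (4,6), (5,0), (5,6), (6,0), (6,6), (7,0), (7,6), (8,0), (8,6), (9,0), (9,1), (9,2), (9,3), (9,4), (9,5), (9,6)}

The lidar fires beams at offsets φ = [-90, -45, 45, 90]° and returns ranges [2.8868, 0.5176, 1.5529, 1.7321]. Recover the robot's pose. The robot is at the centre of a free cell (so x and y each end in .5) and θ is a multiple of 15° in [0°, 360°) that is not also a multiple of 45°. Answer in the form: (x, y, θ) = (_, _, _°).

Candidates: 38 free-cell centres × 16 headings = 608 poses. Raycast each; keep the one whose scan matches to 4 dp.
  (4.5, 5.5, 150°): beam 1 = 0.5774 ≠ 2.8868 ✗
  (1.5, 2.5, 120°): beam 1 = 7.0000 ≠ 2.8868 ✗
  (5.5, 1.5, 285°): beam 1 = 1.9319 ≠ 2.8868 ✗
  (6.5, 2.5, 240°): beam 1 = 6.3509 ≠ 2.8868 ✗
  …
  (4.5, 2.5, 210°): r_1=2.8868, r_2=0.5176, r_3=1.5529, r_4=1.7321 — all match ✓
Unique over the lattice → pose = (4.5, 2.5, 210°).

(x, y, θ) = (4.5, 2.5, 210°)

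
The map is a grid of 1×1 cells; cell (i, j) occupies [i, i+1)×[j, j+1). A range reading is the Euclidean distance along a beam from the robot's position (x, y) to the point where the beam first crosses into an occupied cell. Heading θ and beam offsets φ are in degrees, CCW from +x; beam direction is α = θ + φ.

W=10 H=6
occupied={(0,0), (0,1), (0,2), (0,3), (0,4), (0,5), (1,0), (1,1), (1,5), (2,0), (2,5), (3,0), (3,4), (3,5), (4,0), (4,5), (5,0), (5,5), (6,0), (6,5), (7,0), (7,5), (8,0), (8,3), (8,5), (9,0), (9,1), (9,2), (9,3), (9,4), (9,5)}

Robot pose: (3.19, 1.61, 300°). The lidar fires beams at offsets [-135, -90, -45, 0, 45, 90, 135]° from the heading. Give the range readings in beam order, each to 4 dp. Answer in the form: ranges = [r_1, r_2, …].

beam 1: φ=-135°, α=165°
  d=(-0.9659,0.2588)  start (3,1)  tX=0.1967 tY=1.5068  stride 1/|dx|=1.0353 1/|dy|=3.8637
    cross x-line → (2,1), t=0.1967
    cross x-line → (1,1), t=1.2320 (wall)
  → r_1 = 1.2320
beam 2: φ=-90°, α=210°
  d=(-0.8660,-0.5000)  start (3,1)  tX=0.2194 tY=1.2200  stride 1/|dx|=1.1547 1/|dy|=2.0000
    cross x-line → (2,1), t=0.2194
    cross y-line → (2,0), t=1.2200 (wall)
  → r_2 = 1.2200
beam 3: φ=-45°, α=255°
  d=(-0.2588,-0.9659)  start (3,1)  tX=0.7341 tY=0.6315  stride 1/|dx|=3.8637 1/|dy|=1.0353
    cross y-line → (3,0), t=0.6315 (wall)
  → r_3 = 0.6315
beam 4: φ=0°, α=300°
  d=(0.5000,-0.8660)  start (3,1)  tX=1.6200 tY=0.7044  stride 1/|dx|=2.0000 1/|dy|=1.1547
    cross y-line → (3,0), t=0.7044 (wall)
  → r_4 = 0.7044
beam 5: φ=45°, α=345°
  d=(0.9659,-0.2588)  start (3,1)  tX=0.8386 tY=2.3569  stride 1/|dx|=1.0353 1/|dy|=3.8637
    cross x-line → (4,1), t=0.8386
    cross x-line → (5,1), t=1.8738
    cross y-line → (5,0), t=2.3569 (wall)
  → r_5 = 2.3569
beam 6: φ=90°, α=30°
  d=(0.8660,0.5000)  start (3,1)  tX=0.9353 tY=0.7800  stride 1/|dx|=1.1547 1/|dy|=2.0000
    cross y-line → (3,2), t=0.7800
    cross x-line → (4,2), t=0.9353
    cross x-line → (5,2), t=2.0900
    cross y-line → (5,3), t=2.7800
    cross x-line → (6,3), t=3.2447
    cross x-line → (7,3), t=4.3994
    cross y-line → (7,4), t=4.7800
    cross x-line → (8,4), t=5.5541
    cross x-line → (9,4), t=6.7088 (wall)
  → r_6 = 6.7088
beam 7: φ=135°, α=75°
  d=(0.2588,0.9659)  start (3,1)  tX=3.1296 tY=0.4038  stride 1/|dx|=3.8637 1/|dy|=1.0353
    cross y-line → (3,2), t=0.4038
    cross y-line → (3,3), t=1.4390
    cross y-line → (3,4), t=2.4743 (wall)
  → r_7 = 2.4743

ranges = [1.2320, 1.2200, 0.6315, 0.7044, 2.3569, 6.7088, 2.4743]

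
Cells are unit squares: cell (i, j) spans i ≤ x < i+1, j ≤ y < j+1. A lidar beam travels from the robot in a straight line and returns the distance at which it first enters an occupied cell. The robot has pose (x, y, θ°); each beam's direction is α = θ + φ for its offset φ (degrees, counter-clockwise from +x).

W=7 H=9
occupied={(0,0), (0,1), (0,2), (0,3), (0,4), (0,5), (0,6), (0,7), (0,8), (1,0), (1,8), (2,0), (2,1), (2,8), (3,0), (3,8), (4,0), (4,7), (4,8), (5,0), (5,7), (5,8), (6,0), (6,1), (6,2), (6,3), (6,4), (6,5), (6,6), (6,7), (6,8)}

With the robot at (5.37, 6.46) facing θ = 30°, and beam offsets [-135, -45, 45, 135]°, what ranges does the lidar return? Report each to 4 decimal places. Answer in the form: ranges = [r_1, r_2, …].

beam 1: φ=-135°, α=255°
  cosα=-0.2588 sinα=-0.9659 | (5,6) | tMaxX 1.4296 tMaxY 0.4762 | tΔX 3.8637 tΔY 1.0353
    t=0.4762 [y] (5,5)
    t=1.4296 [x] (4,5)
    t=1.5115 [y] (4,4)
    t=2.5468 [y] (4,3)
    t=3.5821 [y] (4,2)
    t=4.6173 [y] (4,1)
    t=5.2933 [x] (3,1)
    t=5.6526 [y] (3,0) — stop
  → r_1 = 5.6526
beam 2: φ=-45°, α=345°
  cosα=0.9659 sinα=-0.2588 | (5,6) | tMaxX 0.6522 tMaxY 1.7773 | tΔX 1.0353 tΔY 3.8637
    t=0.6522 [x] (6,6) — stop
  → r_2 = 0.6522
beam 3: φ=45°, α=75°
  cosα=0.2588 sinα=0.9659 | (5,6) | tMaxX 2.4341 tMaxY 0.5590 | tΔX 3.8637 tΔY 1.0353
    t=0.5590 [y] (5,7) — stop
  → r_3 = 0.5590
beam 4: φ=135°, α=165°
  cosα=-0.9659 sinα=0.2588 | (5,6) | tMaxX 0.3831 tMaxY 2.0864 | tΔX 1.0353 tΔY 3.8637
    t=0.3831 [x] (4,6)
    t=1.4183 [x] (3,6)
    t=2.0864 [y] (3,7)
    t=2.4536 [x] (2,7)
    t=3.4889 [x] (1,7)
    t=4.5242 [x] (0,7) — stop
  → r_4 = 4.5242

ranges = [5.6526, 0.6522, 0.5590, 4.5242]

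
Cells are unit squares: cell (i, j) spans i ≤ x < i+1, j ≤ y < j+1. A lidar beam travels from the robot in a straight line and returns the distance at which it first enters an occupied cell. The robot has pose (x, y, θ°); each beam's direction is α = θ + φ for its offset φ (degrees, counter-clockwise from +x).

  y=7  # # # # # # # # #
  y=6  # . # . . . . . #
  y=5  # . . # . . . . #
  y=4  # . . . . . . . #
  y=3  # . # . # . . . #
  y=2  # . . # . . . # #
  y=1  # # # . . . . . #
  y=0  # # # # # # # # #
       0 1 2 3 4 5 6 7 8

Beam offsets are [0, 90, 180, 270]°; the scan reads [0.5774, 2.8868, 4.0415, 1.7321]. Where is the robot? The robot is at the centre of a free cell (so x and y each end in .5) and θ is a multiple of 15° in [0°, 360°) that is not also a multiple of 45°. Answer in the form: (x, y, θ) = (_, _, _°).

(x, y, θ) = (4.5, 5.5, 150°)

Candidates: 34 free-cell centres × 16 headings = 544 poses. Raycast each; keep the one whose scan matches to 4 dp.
  (5.5, 1.5, 30°): beam 1 = 1.7321 ≠ 0.5774 ✗
  (5.5, 2.5, 330°): beam 1 = 2.8868 ≠ 0.5774 ✗
  (7.5, 6.5, 15°): beam 1 = 0.5176 ≠ 0.5774 ✗
  …
  (4.5, 5.5, 150°): r_1=0.5774, r_2=2.8868, r_3=4.0415, r_4=1.7321 — all match ✓
No second candidate reproduces the full scan.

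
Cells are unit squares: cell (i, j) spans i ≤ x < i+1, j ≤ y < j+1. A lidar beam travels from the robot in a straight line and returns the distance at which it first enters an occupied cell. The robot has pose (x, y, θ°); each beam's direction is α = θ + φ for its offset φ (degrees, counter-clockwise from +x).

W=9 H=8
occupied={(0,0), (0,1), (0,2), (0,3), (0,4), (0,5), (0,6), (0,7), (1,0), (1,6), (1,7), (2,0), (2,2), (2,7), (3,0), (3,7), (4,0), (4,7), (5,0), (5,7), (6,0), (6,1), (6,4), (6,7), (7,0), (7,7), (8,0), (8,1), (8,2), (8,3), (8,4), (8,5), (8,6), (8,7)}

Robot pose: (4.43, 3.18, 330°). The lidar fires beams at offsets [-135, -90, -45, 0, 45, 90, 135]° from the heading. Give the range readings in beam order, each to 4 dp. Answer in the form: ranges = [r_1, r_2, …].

beam 1: φ=-135°, α=195°
  dir = (cos 195°, sin 195°) = (-0.9659, -0.2588); from cell (4,3)
  next x-line at t=0.4452, next y-line at t=0.6955; Δt_x=1.0353, Δt_y=3.8637
    x: enter (3,3) at t=0.4452
    y: enter (3,2) at t=0.6955
    x: enter (2,2) at t=1.4804 ← occupied
  → r_1 = 1.4804
beam 2: φ=-90°, α=240°
  dir = (cos 240°, sin 240°) = (-0.5000, -0.8660); from cell (4,3)
  next x-line at t=0.8600, next y-line at t=0.2078; Δt_x=2.0000, Δt_y=1.1547
    y: enter (4,2) at t=0.2078
    x: enter (3,2) at t=0.8600
    y: enter (3,1) at t=1.3625
    y: enter (3,0) at t=2.5172 ← occupied
  → r_2 = 2.5172
beam 3: φ=-45°, α=285°
  dir = (cos 285°, sin 285°) = (0.2588, -0.9659); from cell (4,3)
  next x-line at t=2.2023, next y-line at t=0.1863; Δt_x=3.8637, Δt_y=1.0353
    y: enter (4,2) at t=0.1863
    y: enter (4,1) at t=1.2216
    x: enter (5,1) at t=2.2023
    y: enter (5,0) at t=2.2569 ← occupied
  → r_3 = 2.2569
beam 4: φ=0°, α=330°
  dir = (cos 330°, sin 330°) = (0.8660, -0.5000); from cell (4,3)
  next x-line at t=0.6582, next y-line at t=0.3600; Δt_x=1.1547, Δt_y=2.0000
    y: enter (4,2) at t=0.3600
    x: enter (5,2) at t=0.6582
    x: enter (6,2) at t=1.8129
    y: enter (6,1) at t=2.3600 ← occupied
  → r_4 = 2.3600
beam 5: φ=45°, α=15°
  dir = (cos 15°, sin 15°) = (0.9659, 0.2588); from cell (4,3)
  next x-line at t=0.5901, next y-line at t=3.1682; Δt_x=1.0353, Δt_y=3.8637
    x: enter (5,3) at t=0.5901
    x: enter (6,3) at t=1.6254
    x: enter (7,3) at t=2.6607
    y: enter (7,4) at t=3.1682
    x: enter (8,4) at t=3.6959 ← occupied
  → r_5 = 3.6959
beam 6: φ=90°, α=60°
  dir = (cos 60°, sin 60°) = (0.5000, 0.8660); from cell (4,3)
  next x-line at t=1.1400, next y-line at t=0.9469; Δt_x=2.0000, Δt_y=1.1547
    y: enter (4,4) at t=0.9469
    x: enter (5,4) at t=1.1400
    y: enter (5,5) at t=2.1016
    x: enter (6,5) at t=3.1400
    y: enter (6,6) at t=3.2563
    y: enter (6,7) at t=4.4110 ← occupied
  → r_6 = 4.4110
beam 7: φ=135°, α=105°
  dir = (cos 105°, sin 105°) = (-0.2588, 0.9659); from cell (4,3)
  next x-line at t=1.6614, next y-line at t=0.8489; Δt_x=3.8637, Δt_y=1.0353
    y: enter (4,4) at t=0.8489
    x: enter (3,4) at t=1.6614
    y: enter (3,5) at t=1.8842
    y: enter (3,6) at t=2.9195
    y: enter (3,7) at t=3.9548 ← occupied
  → r_7 = 3.9548

ranges = [1.4804, 2.5172, 2.2569, 2.3600, 3.6959, 4.4110, 3.9548]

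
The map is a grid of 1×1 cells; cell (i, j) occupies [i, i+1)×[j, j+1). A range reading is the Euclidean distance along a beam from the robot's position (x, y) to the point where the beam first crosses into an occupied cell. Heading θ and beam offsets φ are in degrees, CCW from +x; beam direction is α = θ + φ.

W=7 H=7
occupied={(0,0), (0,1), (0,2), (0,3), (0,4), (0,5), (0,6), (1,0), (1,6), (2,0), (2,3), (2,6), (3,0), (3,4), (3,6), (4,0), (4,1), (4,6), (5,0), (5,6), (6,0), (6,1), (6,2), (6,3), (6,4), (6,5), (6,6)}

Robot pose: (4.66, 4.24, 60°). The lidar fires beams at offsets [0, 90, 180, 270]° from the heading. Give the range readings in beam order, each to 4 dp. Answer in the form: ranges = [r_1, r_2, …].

ranges = [2.0323, 0.7621, 3.7412, 1.5473]

beam 1: φ=0°, α=60°
  direction (0.5000, 0.8660); cell (4,4); t to first gridline: x 0.6800, y 0.8776 (then +2.0000 / +1.1547)
    (5,4) via x @ 0.6800
    (5,5) via y @ 0.8776
    (5,6) via y @ 2.0323  # hit
  → r_1 = 2.0323
beam 2: φ=90°, α=150°
  direction (-0.8660, 0.5000); cell (4,4); t to first gridline: x 0.7621, y 1.5200 (then +1.1547 / +2.0000)
    (3,4) via x @ 0.7621  # hit
  → r_2 = 0.7621
beam 3: φ=180°, α=240°
  direction (-0.5000, -0.8660); cell (4,4); t to first gridline: x 1.3200, y 0.2771 (then +2.0000 / +1.1547)
    (4,3) via y @ 0.2771
    (3,3) via x @ 1.3200
    (3,2) via y @ 1.4318
    (3,1) via y @ 2.5865
    (2,1) via x @ 3.3200
    (2,0) via y @ 3.7412  # hit
  → r_3 = 3.7412
beam 4: φ=270°, α=330°
  direction (0.8660, -0.5000); cell (4,4); t to first gridline: x 0.3926, y 0.4800 (then +1.1547 / +2.0000)
    (5,4) via x @ 0.3926
    (5,3) via y @ 0.4800
    (6,3) via x @ 1.5473  # hit
  → r_4 = 1.5473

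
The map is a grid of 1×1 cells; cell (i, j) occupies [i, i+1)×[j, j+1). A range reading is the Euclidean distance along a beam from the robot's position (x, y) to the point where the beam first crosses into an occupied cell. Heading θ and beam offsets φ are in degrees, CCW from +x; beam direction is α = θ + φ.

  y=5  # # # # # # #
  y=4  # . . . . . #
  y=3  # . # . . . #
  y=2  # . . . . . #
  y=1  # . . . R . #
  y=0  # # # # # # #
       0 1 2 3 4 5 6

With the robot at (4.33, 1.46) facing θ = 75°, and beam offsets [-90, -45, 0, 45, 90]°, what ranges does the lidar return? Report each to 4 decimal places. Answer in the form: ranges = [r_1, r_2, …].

ranges = [1.7289, 1.9283, 3.6649, 2.6600, 3.4475]

beam 1: φ=-90°, α=345°
  cosα=0.9659 sinα=-0.2588 | (4,1) | tMaxX 0.6936 tMaxY 1.7773 | tΔX 1.0353 tΔY 3.8637
    t=0.6936 [x] (5,1)
    t=1.7289 [x] (6,1) — stop
  → r_1 = 1.7289
beam 2: φ=-45°, α=30°
  cosα=0.8660 sinα=0.5000 | (4,1) | tMaxX 0.7736 tMaxY 1.0800 | tΔX 1.1547 tΔY 2.0000
    t=0.7736 [x] (5,1)
    t=1.0800 [y] (5,2)
    t=1.9283 [x] (6,2) — stop
  → r_2 = 1.9283
beam 3: φ=0°, α=75°
  cosα=0.2588 sinα=0.9659 | (4,1) | tMaxX 2.5887 tMaxY 0.5590 | tΔX 3.8637 tΔY 1.0353
    t=0.5590 [y] (4,2)
    t=1.5943 [y] (4,3)
    t=2.5887 [x] (5,3)
    t=2.6296 [y] (5,4)
    t=3.6649 [y] (5,5) — stop
  → r_3 = 3.6649
beam 4: φ=45°, α=120°
  cosα=-0.5000 sinα=0.8660 | (4,1) | tMaxX 0.6600 tMaxY 0.6235 | tΔX 2.0000 tΔY 1.1547
    t=0.6235 [y] (4,2)
    t=0.6600 [x] (3,2)
    t=1.7782 [y] (3,3)
    t=2.6600 [x] (2,3) — stop
  → r_4 = 2.6600
beam 5: φ=90°, α=165°
  cosα=-0.9659 sinα=0.2588 | (4,1) | tMaxX 0.3416 tMaxY 2.0864 | tΔX 1.0353 tΔY 3.8637
    t=0.3416 [x] (3,1)
    t=1.3769 [x] (2,1)
    t=2.0864 [y] (2,2)
    t=2.4122 [x] (1,2)
    t=3.4475 [x] (0,2) — stop
  → r_5 = 3.4475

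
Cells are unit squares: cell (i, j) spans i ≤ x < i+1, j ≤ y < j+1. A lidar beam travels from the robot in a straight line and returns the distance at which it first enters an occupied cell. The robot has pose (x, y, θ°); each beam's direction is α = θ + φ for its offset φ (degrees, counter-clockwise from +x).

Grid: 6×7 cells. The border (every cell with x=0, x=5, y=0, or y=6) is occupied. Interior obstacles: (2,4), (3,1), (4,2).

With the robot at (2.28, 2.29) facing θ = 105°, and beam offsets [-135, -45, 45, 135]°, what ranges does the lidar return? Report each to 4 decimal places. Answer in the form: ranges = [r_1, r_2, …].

ranges = [0.8314, 4.2839, 1.4780, 1.4896]

beam 1: φ=-135°, α=330°
  cosα=0.8660 sinα=-0.5000 | (2,2) | tMaxX 0.8314 tMaxY 0.5800 | tΔX 1.1547 tΔY 2.0000
    t=0.5800 [y] (2,1)
    t=0.8314 [x] (3,1) — stop
  → r_1 = 0.8314
beam 2: φ=-45°, α=60°
  cosα=0.5000 sinα=0.8660 | (2,2) | tMaxX 1.4400 tMaxY 0.8198 | tΔX 2.0000 tΔY 1.1547
    t=0.8198 [y] (2,3)
    t=1.4400 [x] (3,3)
    t=1.9745 [y] (3,4)
    t=3.1292 [y] (3,5)
    t=3.4400 [x] (4,5)
    t=4.2839 [y] (4,6) — stop
  → r_2 = 4.2839
beam 3: φ=45°, α=150°
  cosα=-0.8660 sinα=0.5000 | (2,2) | tMaxX 0.3233 tMaxY 1.4200 | tΔX 1.1547 tΔY 2.0000
    t=0.3233 [x] (1,2)
    t=1.4200 [y] (1,3)
    t=1.4780 [x] (0,3) — stop
  → r_3 = 1.4780
beam 4: φ=135°, α=240°
  cosα=-0.5000 sinα=-0.8660 | (2,2) | tMaxX 0.5600 tMaxY 0.3349 | tΔX 2.0000 tΔY 1.1547
    t=0.3349 [y] (2,1)
    t=0.5600 [x] (1,1)
    t=1.4896 [y] (1,0) — stop
  → r_4 = 1.4896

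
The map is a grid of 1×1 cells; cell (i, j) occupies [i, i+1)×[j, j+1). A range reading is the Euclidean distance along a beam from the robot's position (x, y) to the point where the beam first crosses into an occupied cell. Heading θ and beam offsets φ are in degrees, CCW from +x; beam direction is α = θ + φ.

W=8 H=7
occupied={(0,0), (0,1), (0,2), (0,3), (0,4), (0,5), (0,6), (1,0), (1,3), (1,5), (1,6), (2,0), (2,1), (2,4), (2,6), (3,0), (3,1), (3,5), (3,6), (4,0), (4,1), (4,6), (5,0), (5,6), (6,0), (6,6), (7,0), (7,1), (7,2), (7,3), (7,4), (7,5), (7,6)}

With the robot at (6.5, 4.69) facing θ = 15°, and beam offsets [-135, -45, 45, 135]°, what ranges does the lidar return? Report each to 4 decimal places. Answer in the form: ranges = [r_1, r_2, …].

beam 1: φ=-135°, α=240°
  d=(-0.5000,-0.8660)  start (6,4)  tX=1.0000 tY=0.7967  stride 1/|dx|=2.0000 1/|dy|=1.1547
    cross y-line → (6,3), t=0.7967
    cross x-line → (5,3), t=1.0000
    cross y-line → (5,2), t=1.9514
    cross x-line → (4,2), t=3.0000
    cross y-line → (4,1), t=3.1061 (wall)
  → r_1 = 3.1061
beam 2: φ=-45°, α=330°
  d=(0.8660,-0.5000)  start (6,4)  tX=0.5774 tY=1.3800  stride 1/|dx|=1.1547 1/|dy|=2.0000
    cross x-line → (7,4), t=0.5774 (wall)
  → r_2 = 0.5774
beam 3: φ=45°, α=60°
  d=(0.5000,0.8660)  start (6,4)  tX=1.0000 tY=0.3580  stride 1/|dx|=2.0000 1/|dy|=1.1547
    cross y-line → (6,5), t=0.3580
    cross x-line → (7,5), t=1.0000 (wall)
  → r_3 = 1.0000
beam 4: φ=135°, α=150°
  d=(-0.8660,0.5000)  start (6,4)  tX=0.5774 tY=0.6200  stride 1/|dx|=1.1547 1/|dy|=2.0000
    cross x-line → (5,4), t=0.5774
    cross y-line → (5,5), t=0.6200
    cross x-line → (4,5), t=1.7321
    cross y-line → (4,6), t=2.6200 (wall)
  → r_4 = 2.6200

ranges = [3.1061, 0.5774, 1.0000, 2.6200]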